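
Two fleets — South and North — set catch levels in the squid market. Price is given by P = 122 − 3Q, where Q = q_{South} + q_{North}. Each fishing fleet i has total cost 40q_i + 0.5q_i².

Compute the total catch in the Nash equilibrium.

16.4

Fishing fleet South's profit: π = q_{South}(122 − 3(q_{South} + q_{North})) − 40q_{South} − 0.5q_{South}².
∂π/∂q_{South} = 82 − 7q_{South} − 3q_{North} = 0, so q_{South} = 82/7 − (3/7)q_{North}.
By symmetry q_{North} = q_{South}; substituting into the reaction function, (10/7)q_{South} = 82/7 and q_{South} = 8.2.
Total catch: 8.2 + 8.2 = 16.4.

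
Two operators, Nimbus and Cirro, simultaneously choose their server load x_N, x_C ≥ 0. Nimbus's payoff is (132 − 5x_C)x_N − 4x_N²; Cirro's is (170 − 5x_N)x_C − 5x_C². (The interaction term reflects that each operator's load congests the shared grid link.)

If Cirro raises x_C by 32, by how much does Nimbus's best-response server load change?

Expanding Nimbus's payoff: 132x_N − 5x_Cx_N − 4x_N².
∂π/∂x_N = 132 − 5x_C − 8x_N = 0, so x_N = 16.5 − 0.625x_C.
The reaction-function slope is −0.625, so a 32-unit rise in x_C moves x_N by −0.625 × 32 = −20. Nimbus's best response falls — the actions are strategic substitutes.

-20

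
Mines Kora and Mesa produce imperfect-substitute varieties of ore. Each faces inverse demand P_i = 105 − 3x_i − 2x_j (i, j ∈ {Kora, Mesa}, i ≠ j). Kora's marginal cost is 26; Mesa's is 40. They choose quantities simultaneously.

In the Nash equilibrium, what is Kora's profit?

Mine Kora's profit: π = x_{Kora}(105 − 3x_{Kora} − 2x_{Mesa}) − 26x_{Kora}.
∂π/∂x_{Kora} = 79 − 6x_{Kora} − 2x_{Mesa} = 0 ⇒ x_{Kora} = 79/6 − (1/3)x_{Mesa}.
Similarly x_{Mesa} = 65/6 − (1/3)x_{Kora}.
Solving the two reaction functions simultaneously: (1 − (−1/3)(−1/3))x_{Kora} = 79/6 − (1/3)·(65/6), so (8/9)x_{Kora} = 86/9 and x_{Kora} = 10.75.
Then x_{Mesa} = 65/6 − (1/3)·10.75 = 7.25.
P_{Kora} = 105 − 3·10.75 − 2·7.25 = 58.25.
Profit = (58.25 − 26)·10.75 = 346.6875.

346.6875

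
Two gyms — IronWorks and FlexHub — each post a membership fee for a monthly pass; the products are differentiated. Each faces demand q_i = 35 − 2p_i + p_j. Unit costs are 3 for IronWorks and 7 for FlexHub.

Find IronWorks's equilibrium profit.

250.88

IronWorks's profit: π = (p_{IronWorks} − 3)(35 − 2p_{IronWorks} + p_{FlexHub}).
∂π/∂p_{IronWorks} = 41 − 4p_{IronWorks} + p_{FlexHub} = 0 ⇒ p_{IronWorks} = 10.25 + 0.25p_{FlexHub}.
Similarly p_{FlexHub} = 12.25 + 0.25p_{IronWorks}.
Plugging p_{FlexHub} into IronWorks's best response: p_{IronWorks} = 10.25 + 0.25(12.25 + 0.25p_{IronWorks}) ⇒ 0.9375p_{IronWorks} = 13.3125, so p_{IronWorks} = 14.2.
Then p_{FlexHub} = 12.25 + 0.25·14.2 = 15.8.
q_{IronWorks} = 35 − 2·14.2 + 15.8 = 22.4.
Profit = (14.2 − 3)·22.4 = 250.88.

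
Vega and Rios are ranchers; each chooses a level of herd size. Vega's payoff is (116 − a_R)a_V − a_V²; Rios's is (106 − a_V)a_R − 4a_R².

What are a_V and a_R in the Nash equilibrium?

54.8, 6.4

Expanding Vega's payoff: 116a_V − a_Ra_V − a_V².
∂π/∂a_V = 116 − a_R − 2a_V = 0, so a_V = 58 − 0.5a_R.
Likewise for Rios: a_R = 13.25 − 0.125a_V.
Solving the two reaction functions simultaneously: (1 − (−0.5)(−0.125))a_V = 58 − 0.5·13.25, so 0.9375a_V = 51.375 and a_V = 54.8.
Then a_R = 13.25 − 0.125·54.8 = 6.4.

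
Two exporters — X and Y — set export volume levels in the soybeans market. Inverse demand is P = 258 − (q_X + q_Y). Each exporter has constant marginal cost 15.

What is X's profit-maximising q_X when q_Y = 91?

Exporter X's profit: π = q_X(258 − (q_X + q_Y)) − 15q_X.
∂π/∂q_X = 243 − 2q_X − q_Y = 0, so q_X = 121.5 − 0.5q_Y.
At q_Y = 91: q_X = 121.5 − 0.5·91 = 76.

76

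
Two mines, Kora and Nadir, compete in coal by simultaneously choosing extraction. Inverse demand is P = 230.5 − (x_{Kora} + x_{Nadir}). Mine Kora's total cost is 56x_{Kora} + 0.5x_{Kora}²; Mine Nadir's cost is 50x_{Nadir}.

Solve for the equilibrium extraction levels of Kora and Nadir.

33.7, 73.4

Mine Kora's profit: π = x_{Kora}(230.5 − (x_{Kora} + x_{Nadir})) − 56x_{Kora} − 0.5x_{Kora}².
∂π/∂x_{Kora} = 174.5 − 3x_{Kora} − x_{Nadir} = 0, so x_{Kora} = 349/6 − (1/3)x_{Nadir}.
For Nadir: ∂π/∂x_{Nadir} = 180.5 − 2x_{Nadir} − x_{Kora} = 0 ⇒ x_{Nadir} = 90.25 − 0.5x_{Kora}.
Plugging x_{Nadir} into Kora's best response: x_{Kora} = 349/6 − (1/3)(90.25 − 0.5x_{Kora}) ⇒ (5/6)x_{Kora} = 337/12, so x_{Kora} = 33.7.
Then x_{Nadir} = 90.25 − 0.5·33.7 = 73.4.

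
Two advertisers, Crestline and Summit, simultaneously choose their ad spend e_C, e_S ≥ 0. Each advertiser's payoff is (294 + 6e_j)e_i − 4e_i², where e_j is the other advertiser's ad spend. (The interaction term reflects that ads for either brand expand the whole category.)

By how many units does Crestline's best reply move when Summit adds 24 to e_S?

Crestline's payoff is (294 + 6e_S)e_C − 4e_C².
∂π/∂e_C = 294 + 6e_S − 8e_C = 0, so e_C = 36.75 + 0.75e_S.
The reaction-function slope is 0.75, so a 24-unit rise in e_S moves e_C by 0.75 × 24 = 18. Crestline's best response rises — the actions are strategic complements.

18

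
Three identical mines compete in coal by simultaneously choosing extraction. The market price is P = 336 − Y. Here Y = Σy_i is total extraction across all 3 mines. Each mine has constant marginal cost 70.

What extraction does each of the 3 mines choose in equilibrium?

A representative mine's profit is π_i = y_i(336 − Y) − 70y_i, with Y = y_i + Σ_{j≠i} y_j.
First-order condition: 266 − 2y_i − Σ_{j≠i} y_j = 0.
Imposing symmetry (y_j = y for all j) turns Σ_{j≠i} y_j into 2y, so 266 = 4y and y = 66.5.

66.5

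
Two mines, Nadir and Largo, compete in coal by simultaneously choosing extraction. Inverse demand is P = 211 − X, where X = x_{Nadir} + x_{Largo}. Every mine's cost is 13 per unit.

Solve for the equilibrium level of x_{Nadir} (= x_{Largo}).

Mine Nadir's profit: π = x_{Nadir}(211 − (x_{Nadir} + x_{Largo})) − 13x_{Nadir}.
∂π/∂x_{Nadir} = 198 − 2x_{Nadir} − x_{Largo} = 0, so x_{Nadir} = 99 − 0.5x_{Largo}.
The game is symmetric, so in equilibrium x_{Largo} = x_{Nadir}: the reaction function gives 1.5x_{Nadir} = 99, hence x_{Nadir} = 66.

66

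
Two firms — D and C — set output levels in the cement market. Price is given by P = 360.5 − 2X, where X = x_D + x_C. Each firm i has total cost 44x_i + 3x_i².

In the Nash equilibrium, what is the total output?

52.75

Firm D's profit: π = x_D(360.5 − 2(x_D + x_C)) − 44x_D − 3x_D².
∂π/∂x_D = 316.5 − 10x_D − 2x_C = 0, so x_D = 31.65 − 0.2x_C.
By symmetry x_C = x_D; substituting into the reaction function, 1.2x_D = 31.65 and x_D = 26.375.
Total output: 26.375 + 26.375 = 52.75.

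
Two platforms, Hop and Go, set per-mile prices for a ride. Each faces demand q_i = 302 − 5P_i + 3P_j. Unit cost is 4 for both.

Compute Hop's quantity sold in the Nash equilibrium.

Hop's profit: π = (P_{Hop} − 4)(302 − 5P_{Hop} + 3P_{Go}).
∂π/∂P_{Hop} = 322 − 10P_{Hop} + 3P_{Go} = 0 ⇒ P_{Hop} = 32.2 + 0.3P_{Go}.
By symmetry P_{Go} = P_{Hop}; substituting into the reaction function, 0.7P_{Hop} = 32.2 and P_{Hop} = 46.
q_{Hop} = 302 − 5·46 + 3·46 = 210.

210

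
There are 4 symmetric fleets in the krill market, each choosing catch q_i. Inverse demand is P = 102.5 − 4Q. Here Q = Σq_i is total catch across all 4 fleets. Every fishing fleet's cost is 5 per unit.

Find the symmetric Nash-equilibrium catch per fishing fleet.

A representative fishing fleet's profit is π_i = q_i(102.5 − 4Q) − 5q_i, with Q = q_i + Σ_{j≠i} q_j.
First-order condition: 97.5 − 8q_i − 4Σ_{j≠i} q_j = 0.
Imposing symmetry (q_j = q for all j) turns Σ_{j≠i} q_j into 3q, so 97.5 = 20q and q = 4.875.

4.875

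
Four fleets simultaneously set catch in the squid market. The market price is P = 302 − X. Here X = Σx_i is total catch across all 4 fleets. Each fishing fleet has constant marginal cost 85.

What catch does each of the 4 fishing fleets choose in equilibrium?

A representative fishing fleet's profit is π_i = x_i(302 − X) − 85x_i, with X = x_i + Σ_{j≠i} x_j.
First-order condition: 217 − 2x_i − Σ_{j≠i} x_j = 0.
Imposing symmetry (x_j = x for all j) turns Σ_{j≠i} x_j into 3x, so 217 = 5x and x = 43.4.

43.4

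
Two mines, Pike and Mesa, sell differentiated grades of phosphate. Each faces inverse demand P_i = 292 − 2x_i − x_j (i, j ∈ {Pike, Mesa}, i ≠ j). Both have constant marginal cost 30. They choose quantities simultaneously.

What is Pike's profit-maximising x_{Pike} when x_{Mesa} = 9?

63.25

Mine Pike's profit: π = x_{Pike}(292 − 2x_{Pike} − x_{Mesa}) − 30x_{Pike}.
∂π/∂x_{Pike} = 262 − 4x_{Pike} − x_{Mesa} = 0 ⇒ x_{Pike} = 65.5 − 0.25x_{Mesa}.
At x_{Mesa} = 9: x_{Pike} = 65.5 − 0.25·9 = 63.25.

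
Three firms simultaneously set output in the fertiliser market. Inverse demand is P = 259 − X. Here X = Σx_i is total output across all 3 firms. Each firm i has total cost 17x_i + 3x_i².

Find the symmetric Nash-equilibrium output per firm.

A representative firm's profit is π_i = x_i(259 − X) − 17x_i − 3x_i², with X = x_i + Σ_{j≠i} x_j.
First-order condition: 242 − 8x_i − Σ_{j≠i} x_j = 0.
With identical firms, set every x_j = x: then 242 − 8x − 2x = 0, i.e. x = 242/10 = 24.2.

24.2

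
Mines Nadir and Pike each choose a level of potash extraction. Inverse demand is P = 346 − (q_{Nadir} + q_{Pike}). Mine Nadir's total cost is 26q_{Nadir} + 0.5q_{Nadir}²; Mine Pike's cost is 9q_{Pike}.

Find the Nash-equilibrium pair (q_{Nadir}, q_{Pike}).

Mine Nadir's profit: π = q_{Nadir}(346 − (q_{Nadir} + q_{Pike})) − 26q_{Nadir} − 0.5q_{Nadir}².
∂π/∂q_{Nadir} = 320 − 3q_{Nadir} − q_{Pike} = 0, so q_{Nadir} = 320/3 − (1/3)q_{Pike}.
For Pike: ∂π/∂q_{Pike} = 337 − 2q_{Pike} − q_{Nadir} = 0 ⇒ q_{Pike} = 168.5 − 0.5q_{Nadir}.
Solving the two reaction functions simultaneously: (1 − (−1/3)(−0.5))q_{Nadir} = 320/3 − (1/3)·168.5, so (5/6)q_{Nadir} = 50.5 and q_{Nadir} = 60.6.
Then q_{Pike} = 168.5 − 0.5·60.6 = 138.2.

60.6, 138.2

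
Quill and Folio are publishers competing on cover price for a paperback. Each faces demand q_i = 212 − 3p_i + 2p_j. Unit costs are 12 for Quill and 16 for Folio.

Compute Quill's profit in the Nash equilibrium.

7726.6875

Quill's profit: π = (p_{Quill} − 12)(212 − 3p_{Quill} + 2p_{Folio}).
∂π/∂p_{Quill} = 248 − 6p_{Quill} + 2p_{Folio} = 0 ⇒ p_{Quill} = 124/3 + (1/3)p_{Folio}.
Similarly p_{Folio} = 130/3 + (1/3)p_{Quill}.
Plugging p_{Folio} into Quill's best response: p_{Quill} = 124/3 + (1/3)(130/3 + (1/3)p_{Quill}) ⇒ (8/9)p_{Quill} = 502/9, so p_{Quill} = 62.75.
Then p_{Folio} = 130/3 + (1/3)·62.75 = 64.25.
q_{Quill} = 212 − 3·62.75 + 2·64.25 = 152.25.
Profit = (62.75 − 12)·152.25 = 7726.6875.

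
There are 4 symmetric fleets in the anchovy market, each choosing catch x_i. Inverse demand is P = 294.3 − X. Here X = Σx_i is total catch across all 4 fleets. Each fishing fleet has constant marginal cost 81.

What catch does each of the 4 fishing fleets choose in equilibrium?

A representative fishing fleet's profit is π_i = x_i(294.3 − X) − 81x_i, with X = x_i + Σ_{j≠i} x_j.
First-order condition: 213.3 − 2x_i − Σ_{j≠i} x_j = 0.
Imposing symmetry (x_j = x for all j) turns Σ_{j≠i} x_j into 3x, so 213.3 = 5x and x = 42.66.

42.66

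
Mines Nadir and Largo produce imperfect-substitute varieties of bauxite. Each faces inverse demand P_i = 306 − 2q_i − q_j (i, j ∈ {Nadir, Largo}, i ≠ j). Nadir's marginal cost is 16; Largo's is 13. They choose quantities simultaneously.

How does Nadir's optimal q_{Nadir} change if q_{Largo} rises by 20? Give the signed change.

Mine Nadir's profit: π = q_{Nadir}(306 − 2q_{Nadir} − q_{Largo}) − 16q_{Nadir}.
∂π/∂q_{Nadir} = 290 − 4q_{Nadir} − q_{Largo} = 0 ⇒ q_{Nadir} = 72.5 − 0.25q_{Largo}.
The reaction-function slope is −0.25, so a 20-unit rise in q_{Largo} moves q_{Nadir} by −0.25 × 20 = −5. Nadir's best response falls — the actions are strategic substitutes.

-5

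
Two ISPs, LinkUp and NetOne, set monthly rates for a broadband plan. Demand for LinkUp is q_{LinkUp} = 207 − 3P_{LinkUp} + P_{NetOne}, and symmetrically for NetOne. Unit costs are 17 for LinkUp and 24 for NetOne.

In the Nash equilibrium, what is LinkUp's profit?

LinkUp's profit: π = (P_{LinkUp} − 17)(207 − 3P_{LinkUp} + P_{NetOne}).
∂π/∂P_{LinkUp} = 258 − 6P_{LinkUp} + P_{NetOne} = 0 ⇒ P_{LinkUp} = 43 + (1/6)P_{NetOne}.
Similarly P_{NetOne} = 46.5 + (1/6)P_{LinkUp}.
Plugging P_{NetOne} into LinkUp's best response: P_{LinkUp} = 43 + (1/6)(46.5 + (1/6)P_{LinkUp}) ⇒ (35/36)P_{LinkUp} = 50.75, so P_{LinkUp} = 52.2.
Then P_{NetOne} = 46.5 + (1/6)·52.2 = 55.2.
q_{LinkUp} = 207 − 3·52.2 + 55.2 = 105.6.
Profit = (52.2 − 17)·105.6 = 3717.12.

3717.12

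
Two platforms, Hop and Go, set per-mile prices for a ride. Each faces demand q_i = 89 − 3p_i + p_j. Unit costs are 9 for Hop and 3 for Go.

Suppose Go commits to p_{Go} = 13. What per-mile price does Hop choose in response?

21.5

Hop's profit: π = (p_{Hop} − 9)(89 − 3p_{Hop} + p_{Go}).
∂π/∂p_{Hop} = 116 − 6p_{Hop} + p_{Go} = 0 ⇒ p_{Hop} = 58/3 + (1/6)p_{Go}.
At p_{Go} = 13: p_{Hop} = 58/3 + (1/6)·13 = 21.5.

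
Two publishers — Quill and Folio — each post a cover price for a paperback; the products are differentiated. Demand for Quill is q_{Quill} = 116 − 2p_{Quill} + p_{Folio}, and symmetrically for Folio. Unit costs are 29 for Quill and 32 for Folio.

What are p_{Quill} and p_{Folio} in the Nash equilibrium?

58.4, 59.6

Quill's profit: π = (p_{Quill} − 29)(116 − 2p_{Quill} + p_{Folio}).
∂π/∂p_{Quill} = 174 − 4p_{Quill} + p_{Folio} = 0 ⇒ p_{Quill} = 43.5 + 0.25p_{Folio}.
Similarly p_{Folio} = 45 + 0.25p_{Quill}.
Solving the two reaction functions simultaneously: (1 − (0.25)(0.25))p_{Quill} = 43.5 + 0.25·45, so 0.9375p_{Quill} = 54.75 and p_{Quill} = 58.4.
Then p_{Folio} = 45 + 0.25·58.4 = 59.6.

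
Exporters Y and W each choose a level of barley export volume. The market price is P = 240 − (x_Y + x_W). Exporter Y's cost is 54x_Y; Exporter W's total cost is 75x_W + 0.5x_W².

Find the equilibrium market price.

132.6

Exporter Y's profit: π = x_Y(240 − (x_Y + x_W)) − 54x_Y.
∂π/∂x_Y = 186 − 2x_Y − x_W = 0, so x_Y = 93 − 0.5x_W.
For W: ∂π/∂x_W = 165 − 3x_W − x_Y = 0 ⇒ x_W = 55 − (1/3)x_Y.
Plugging x_W into Y's best response: x_Y = 93 − 0.5(55 − (1/3)x_Y) ⇒ (5/6)x_Y = 65.5, so x_Y = 78.6.
Then x_W = 55 − (1/3)·78.6 = 28.8.
Equilibrium price: P = 240 − 107.4 = 132.6.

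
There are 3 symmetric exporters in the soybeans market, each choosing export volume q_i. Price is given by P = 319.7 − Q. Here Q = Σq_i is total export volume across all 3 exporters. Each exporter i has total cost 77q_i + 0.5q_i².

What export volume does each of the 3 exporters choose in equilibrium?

A representative exporter's profit is π_i = q_i(319.7 − Q) − 77q_i − 0.5q_i², with Q = q_i + Σ_{j≠i} q_j.
First-order condition: 242.7 − 3q_i − Σ_{j≠i} q_j = 0.
In a symmetric equilibrium every exporter chooses the same q, so Σ_{j≠i} q_j = 2q. The condition becomes 242.7 − 5q = 0, giving q = 242.7/5 = 48.54.

48.54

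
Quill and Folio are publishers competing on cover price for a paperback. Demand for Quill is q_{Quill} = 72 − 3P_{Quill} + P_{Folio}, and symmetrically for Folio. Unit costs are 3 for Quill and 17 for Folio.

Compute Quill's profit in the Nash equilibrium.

Quill's profit: π = (P_{Quill} − 3)(72 − 3P_{Quill} + P_{Folio}).
∂π/∂P_{Quill} = 81 − 6P_{Quill} + P_{Folio} = 0 ⇒ P_{Quill} = 13.5 + (1/6)P_{Folio}.
Similarly P_{Folio} = 20.5 + (1/6)P_{Quill}.
Plugging P_{Folio} into Quill's best response: P_{Quill} = 13.5 + (1/6)(20.5 + (1/6)P_{Quill}) ⇒ (35/36)P_{Quill} = 203/12, so P_{Quill} = 17.4.
Then P_{Folio} = 20.5 + (1/6)·17.4 = 23.4.
q_{Quill} = 72 − 3·17.4 + 23.4 = 43.2.
Profit = (17.4 − 3)·43.2 = 622.08.

622.08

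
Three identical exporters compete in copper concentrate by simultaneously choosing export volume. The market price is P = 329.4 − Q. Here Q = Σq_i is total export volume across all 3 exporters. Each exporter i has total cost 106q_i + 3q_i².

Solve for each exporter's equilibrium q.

A representative exporter's profit is π_i = q_i(329.4 − Q) − 106q_i − 3q_i², with Q = q_i + Σ_{j≠i} q_j.
First-order condition: 223.4 − 8q_i − Σ_{j≠i} q_j = 0.
Imposing symmetry (q_j = q for all j) turns Σ_{j≠i} q_j into 2q, so 223.4 = 10q and q = 22.34.

22.34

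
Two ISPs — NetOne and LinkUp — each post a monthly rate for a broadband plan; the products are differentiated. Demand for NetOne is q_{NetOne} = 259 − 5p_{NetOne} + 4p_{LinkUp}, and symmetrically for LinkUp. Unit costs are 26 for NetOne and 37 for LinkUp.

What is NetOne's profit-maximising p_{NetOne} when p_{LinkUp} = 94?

NetOne's profit: π = (p_{NetOne} − 26)(259 − 5p_{NetOne} + 4p_{LinkUp}).
∂π/∂p_{NetOne} = 389 − 10p_{NetOne} + 4p_{LinkUp} = 0 ⇒ p_{NetOne} = 38.9 + 0.4p_{LinkUp}.
At p_{LinkUp} = 94: p_{NetOne} = 38.9 + 0.4·94 = 76.5.

76.5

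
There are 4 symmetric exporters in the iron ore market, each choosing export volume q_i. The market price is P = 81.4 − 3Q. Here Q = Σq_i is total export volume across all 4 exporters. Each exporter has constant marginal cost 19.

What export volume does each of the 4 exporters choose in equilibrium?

4.16

A representative exporter's profit is π_i = q_i(81.4 − 3Q) − 19q_i, with Q = q_i + Σ_{j≠i} q_j.
First-order condition: 62.4 − 6q_i − 3Σ_{j≠i} q_j = 0.
Imposing symmetry (q_j = q for all j) turns Σ_{j≠i} q_j into 3q, so 62.4 = 15q and q = 4.16.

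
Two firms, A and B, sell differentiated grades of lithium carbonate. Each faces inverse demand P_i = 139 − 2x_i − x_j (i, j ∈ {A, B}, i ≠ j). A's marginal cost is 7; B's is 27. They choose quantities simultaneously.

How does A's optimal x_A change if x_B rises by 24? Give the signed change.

Firm A's profit: π = x_A(139 − 2x_A − x_B) − 7x_A.
∂π/∂x_A = 132 − 4x_A − x_B = 0 ⇒ x_A = 33 − 0.25x_B.
The reaction-function slope is −0.25, so a 24-unit rise in x_B moves x_A by −0.25 × 24 = −6. A's best response falls — the actions are strategic substitutes.

-6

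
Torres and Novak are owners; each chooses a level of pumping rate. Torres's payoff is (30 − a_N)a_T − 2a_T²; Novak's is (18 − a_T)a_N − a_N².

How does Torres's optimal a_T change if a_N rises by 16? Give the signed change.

-4

Expanding Torres's payoff: 30a_T − a_Na_T − 2a_T².
∂π/∂a_T = 30 − a_N − 4a_T = 0, so a_T = 7.5 − 0.25a_N.
The reaction-function slope is −0.25, so a 16-unit rise in a_N moves a_T by −0.25 × 16 = −4. Torres's best response falls — the actions are strategic substitutes.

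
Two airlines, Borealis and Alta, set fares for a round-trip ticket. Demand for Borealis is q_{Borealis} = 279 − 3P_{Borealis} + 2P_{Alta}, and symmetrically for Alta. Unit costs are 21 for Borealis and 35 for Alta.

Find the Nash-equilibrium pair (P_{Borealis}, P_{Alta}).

88.125, 93.375

Borealis's profit: π = (P_{Borealis} − 21)(279 − 3P_{Borealis} + 2P_{Alta}).
∂π/∂P_{Borealis} = 342 − 6P_{Borealis} + 2P_{Alta} = 0 ⇒ P_{Borealis} = 57 + (1/3)P_{Alta}.
Similarly P_{Alta} = 64 + (1/3)P_{Borealis}.
Solving the two reaction functions simultaneously: (1 − (1/3)(1/3))P_{Borealis} = 57 + (1/3)·64, so (8/9)P_{Borealis} = 235/3 and P_{Borealis} = 88.125.
Then P_{Alta} = 64 + (1/3)·88.125 = 93.375.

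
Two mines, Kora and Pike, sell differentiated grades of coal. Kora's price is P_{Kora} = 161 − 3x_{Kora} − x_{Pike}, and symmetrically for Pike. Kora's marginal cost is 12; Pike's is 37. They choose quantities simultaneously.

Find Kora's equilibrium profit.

1452

Mine Kora's profit: π = x_{Kora}(161 − 3x_{Kora} − x_{Pike}) − 12x_{Kora}.
∂π/∂x_{Kora} = 149 − 6x_{Kora} − x_{Pike} = 0 ⇒ x_{Kora} = 149/6 − (1/6)x_{Pike}.
Similarly x_{Pike} = 62/3 − (1/6)x_{Kora}.
Plugging x_{Pike} into Kora's best response: x_{Kora} = 149/6 − (1/6)(62/3 − (1/6)x_{Kora}) ⇒ (35/36)x_{Kora} = 385/18, so x_{Kora} = 22.
Then x_{Pike} = 62/3 − (1/6)·22 = 17.
P_{Kora} = 161 − 3·22 − 17 = 78.
Profit = (78 − 12)·22 = 1452.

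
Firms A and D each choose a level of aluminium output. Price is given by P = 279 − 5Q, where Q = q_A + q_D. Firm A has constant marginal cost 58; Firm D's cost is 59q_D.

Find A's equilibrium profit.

Firm A's profit: π = q_A(279 − 5(q_A + q_D)) − 58q_A.
∂π/∂q_A = 221 − 10q_A − 5q_D = 0, so q_A = 22.1 − 0.5q_D.
By the same steps for D: q_D = 22 − 0.5q_A.
Solving the two reaction functions simultaneously: (1 − (−0.5)(−0.5))q_A = 22.1 − 0.5·22, so 0.75q_A = 11.1 and q_A = 14.8.
Then q_D = 22 − 0.5·14.8 = 14.6.
Price P = 279 − 5·29.4 = 132.
A's profit: (132 − 58)·14.8 = 1095.2.

1095.2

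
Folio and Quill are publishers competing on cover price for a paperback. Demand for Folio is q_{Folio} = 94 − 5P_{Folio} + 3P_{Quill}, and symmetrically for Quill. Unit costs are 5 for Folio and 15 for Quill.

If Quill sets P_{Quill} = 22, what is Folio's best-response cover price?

Folio's profit: π = (P_{Folio} − 5)(94 − 5P_{Folio} + 3P_{Quill}).
∂π/∂P_{Folio} = 119 − 10P_{Folio} + 3P_{Quill} = 0 ⇒ P_{Folio} = 11.9 + 0.3P_{Quill}.
At P_{Quill} = 22: P_{Folio} = 11.9 + 0.3·22 = 18.5.

18.5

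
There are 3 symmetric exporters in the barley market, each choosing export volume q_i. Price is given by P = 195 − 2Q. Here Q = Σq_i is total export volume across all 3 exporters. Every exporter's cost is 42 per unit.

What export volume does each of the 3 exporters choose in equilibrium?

A representative exporter's profit is π_i = q_i(195 − 2Q) − 42q_i, with Q = q_i + Σ_{j≠i} q_j.
First-order condition: 153 − 4q_i − 2Σ_{j≠i} q_j = 0.
In a symmetric equilibrium every exporter chooses the same q, so Σ_{j≠i} q_j = 2q. The condition becomes 153 − 8q = 0, giving q = 153/8 = 19.125.

19.125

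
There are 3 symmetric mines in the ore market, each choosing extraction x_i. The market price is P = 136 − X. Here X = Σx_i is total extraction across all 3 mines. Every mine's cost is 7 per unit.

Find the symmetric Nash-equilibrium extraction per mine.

32.25

A representative mine's profit is π_i = x_i(136 − X) − 7x_i, with X = x_i + Σ_{j≠i} x_j.
First-order condition: 129 − 2x_i − Σ_{j≠i} x_j = 0.
With identical mines, set every x_j = x: then 129 − 2x − 2x = 0, i.e. x = 129/4 = 32.25.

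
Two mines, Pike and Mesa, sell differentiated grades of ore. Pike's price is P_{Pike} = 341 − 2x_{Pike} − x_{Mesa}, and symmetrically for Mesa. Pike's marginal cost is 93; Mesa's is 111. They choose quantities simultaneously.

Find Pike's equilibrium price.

194.6

Mine Pike's profit: π = x_{Pike}(341 − 2x_{Pike} − x_{Mesa}) − 93x_{Pike}.
∂π/∂x_{Pike} = 248 − 4x_{Pike} − x_{Mesa} = 0 ⇒ x_{Pike} = 62 − 0.25x_{Mesa}.
Similarly x_{Mesa} = 57.5 − 0.25x_{Pike}.
Solving the two reaction functions simultaneously: (1 − (−0.25)(−0.25))x_{Pike} = 62 − 0.25·57.5, so 0.9375x_{Pike} = 47.625 and x_{Pike} = 50.8.
Then x_{Mesa} = 57.5 − 0.25·50.8 = 44.8.
P_{Pike} = 341 − 2·50.8 − 44.8 = 194.6.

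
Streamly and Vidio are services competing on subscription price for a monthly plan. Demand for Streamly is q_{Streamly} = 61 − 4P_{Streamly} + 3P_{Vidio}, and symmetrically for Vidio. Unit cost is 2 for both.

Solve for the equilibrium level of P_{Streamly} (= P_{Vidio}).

Streamly's profit: π = (P_{Streamly} − 2)(61 − 4P_{Streamly} + 3P_{Vidio}).
∂π/∂P_{Streamly} = 69 − 8P_{Streamly} + 3P_{Vidio} = 0 ⇒ P_{Streamly} = 8.625 + 0.375P_{Vidio}.
By symmetry P_{Vidio} = P_{Streamly}; substituting into the reaction function, 0.625P_{Streamly} = 8.625 and P_{Streamly} = 13.8.

13.8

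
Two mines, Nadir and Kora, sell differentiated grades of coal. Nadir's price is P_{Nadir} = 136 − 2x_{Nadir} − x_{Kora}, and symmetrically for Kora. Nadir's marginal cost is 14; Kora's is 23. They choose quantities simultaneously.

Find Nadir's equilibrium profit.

Mine Nadir's profit: π = x_{Nadir}(136 − 2x_{Nadir} − x_{Kora}) − 14x_{Nadir}.
∂π/∂x_{Nadir} = 122 − 4x_{Nadir} − x_{Kora} = 0 ⇒ x_{Nadir} = 30.5 − 0.25x_{Kora}.
Similarly x_{Kora} = 28.25 − 0.25x_{Nadir}.
Solving the two reaction functions simultaneously: (1 − (−0.25)(−0.25))x_{Nadir} = 30.5 − 0.25·28.25, so 0.9375x_{Nadir} = 23.4375 and x_{Nadir} = 25.
Then x_{Kora} = 28.25 − 0.25·25 = 22.
P_{Nadir} = 136 − 2·25 − 22 = 64.
Profit = (64 − 14)·25 = 1250.

1250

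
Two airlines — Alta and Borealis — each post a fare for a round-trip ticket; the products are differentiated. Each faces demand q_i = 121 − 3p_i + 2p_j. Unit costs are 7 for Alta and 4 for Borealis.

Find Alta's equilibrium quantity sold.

83.8125

Alta's profit: π = (p_{Alta} − 7)(121 − 3p_{Alta} + 2p_{Borealis}).
∂π/∂p_{Alta} = 142 − 6p_{Alta} + 2p_{Borealis} = 0 ⇒ p_{Alta} = 71/3 + (1/3)p_{Borealis}.
Similarly p_{Borealis} = 133/6 + (1/3)p_{Alta}.
Solving the two reaction functions simultaneously: (1 − (1/3)(1/3))p_{Alta} = 71/3 + (1/3)·(133/6), so (8/9)p_{Alta} = 559/18 and p_{Alta} = 34.9375.
Then p_{Borealis} = 133/6 + (1/3)·34.9375 = 33.8125.
q_{Alta} = 121 − 3·34.9375 + 2·33.8125 = 83.8125.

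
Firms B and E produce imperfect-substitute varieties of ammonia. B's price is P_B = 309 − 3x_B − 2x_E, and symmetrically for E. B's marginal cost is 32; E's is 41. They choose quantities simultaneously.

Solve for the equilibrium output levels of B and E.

Firm B's profit: π = x_B(309 − 3x_B − 2x_E) − 32x_B.
∂π/∂x_B = 277 − 6x_B − 2x_E = 0 ⇒ x_B = 277/6 − (1/3)x_E.
Similarly x_E = 134/3 − (1/3)x_B.
Plugging x_E into B's best response: x_B = 277/6 − (1/3)(134/3 − (1/3)x_B) ⇒ (8/9)x_B = 563/18, so x_B = 35.1875.
Then x_E = 134/3 − (1/3)·35.1875 = 32.9375.

35.1875, 32.9375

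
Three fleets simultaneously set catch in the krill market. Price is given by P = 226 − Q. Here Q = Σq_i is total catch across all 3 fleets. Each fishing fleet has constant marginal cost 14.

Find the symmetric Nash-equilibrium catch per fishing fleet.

A representative fishing fleet's profit is π_i = q_i(226 − Q) − 14q_i, with Q = q_i + Σ_{j≠i} q_j.
First-order condition: 212 − 2q_i − Σ_{j≠i} q_j = 0.
With identical fishing fleets, set every q_j = q: then 212 − 2q − 2q = 0, i.e. q = 212/4 = 53.

53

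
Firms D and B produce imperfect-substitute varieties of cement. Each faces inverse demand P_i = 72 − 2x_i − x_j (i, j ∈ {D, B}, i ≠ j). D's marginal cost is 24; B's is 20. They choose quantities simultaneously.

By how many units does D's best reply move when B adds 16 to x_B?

Firm D's profit: π = x_D(72 − 2x_D − x_B) − 24x_D.
∂π/∂x_D = 48 − 4x_D − x_B = 0 ⇒ x_D = 12 − 0.25x_B.
The reaction-function slope is −0.25, so a 16-unit rise in x_B moves x_D by −0.25 × 16 = −4. D's best response falls — the actions are strategic substitutes.

-4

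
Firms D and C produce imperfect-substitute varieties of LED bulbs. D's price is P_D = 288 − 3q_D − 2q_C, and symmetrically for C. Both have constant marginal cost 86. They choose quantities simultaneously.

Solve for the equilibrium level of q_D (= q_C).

25.25

Firm D's profit: π = q_D(288 − 3q_D − 2q_C) − 86q_D.
∂π/∂q_D = 202 − 6q_D − 2q_C = 0 ⇒ q_D = 101/3 − (1/3)q_C.
The game is symmetric, so in equilibrium q_C = q_D: the reaction function gives (4/3)q_D = 101/3, hence q_D = 25.25.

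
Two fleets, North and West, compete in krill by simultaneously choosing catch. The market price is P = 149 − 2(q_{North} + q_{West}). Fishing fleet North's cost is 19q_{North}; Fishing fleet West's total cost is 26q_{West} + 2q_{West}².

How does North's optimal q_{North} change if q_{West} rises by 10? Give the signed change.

Fishing fleet North's profit: π = q_{North}(149 − 2(q_{North} + q_{West})) − 19q_{North}.
∂π/∂q_{North} = 130 − 4q_{North} − 2q_{West} = 0, so q_{North} = 32.5 − 0.5q_{West}.
The reaction-function slope is −0.5, so a 10-unit rise in q_{West} moves q_{North} by −0.5 × 10 = −5. North's best response falls — the actions are strategic substitutes.

-5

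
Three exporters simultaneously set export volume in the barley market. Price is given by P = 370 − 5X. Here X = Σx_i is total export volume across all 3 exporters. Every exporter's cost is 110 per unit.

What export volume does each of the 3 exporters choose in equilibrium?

13

A representative exporter's profit is π_i = x_i(370 − 5X) − 110x_i, with X = x_i + Σ_{j≠i} x_j.
First-order condition: 260 − 10x_i − 5Σ_{j≠i} x_j = 0.
With identical exporters, set every x_j = x: then 260 − 10x − 10x = 0, i.e. x = 260/20 = 13.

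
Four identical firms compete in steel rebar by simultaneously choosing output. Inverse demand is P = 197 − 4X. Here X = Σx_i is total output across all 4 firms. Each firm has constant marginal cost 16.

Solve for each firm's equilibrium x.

9.05

A representative firm's profit is π_i = x_i(197 − 4X) − 16x_i, with X = x_i + Σ_{j≠i} x_j.
First-order condition: 181 − 8x_i − 4Σ_{j≠i} x_j = 0.
With identical firms, set every x_j = x: then 181 − 8x − 12x = 0, i.e. x = 181/20 = 9.05.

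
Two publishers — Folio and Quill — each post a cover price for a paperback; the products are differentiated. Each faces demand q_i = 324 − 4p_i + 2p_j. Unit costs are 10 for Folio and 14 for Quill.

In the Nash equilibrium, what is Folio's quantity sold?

204.8

Folio's profit: π = (p_{Folio} − 10)(324 − 4p_{Folio} + 2p_{Quill}).
∂π/∂p_{Folio} = 364 − 8p_{Folio} + 2p_{Quill} = 0 ⇒ p_{Folio} = 45.5 + 0.25p_{Quill}.
Similarly p_{Quill} = 47.5 + 0.25p_{Folio}.
Plugging p_{Quill} into Folio's best response: p_{Folio} = 45.5 + 0.25(47.5 + 0.25p_{Folio}) ⇒ 0.9375p_{Folio} = 57.375, so p_{Folio} = 61.2.
Then p_{Quill} = 47.5 + 0.25·61.2 = 62.8.
q_{Folio} = 324 − 4·61.2 + 2·62.8 = 204.8.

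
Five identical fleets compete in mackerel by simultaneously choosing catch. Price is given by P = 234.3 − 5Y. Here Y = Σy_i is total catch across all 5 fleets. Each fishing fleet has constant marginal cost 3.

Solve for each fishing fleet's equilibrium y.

A representative fishing fleet's profit is π_i = y_i(234.3 − 5Y) − 3y_i, with Y = y_i + Σ_{j≠i} y_j.
First-order condition: 231.3 − 10y_i − 5Σ_{j≠i} y_j = 0.
With identical fishing fleets, set every y_j = y: then 231.3 − 10y − 20y = 0, i.e. y = 231.3/30 = 7.71.

7.71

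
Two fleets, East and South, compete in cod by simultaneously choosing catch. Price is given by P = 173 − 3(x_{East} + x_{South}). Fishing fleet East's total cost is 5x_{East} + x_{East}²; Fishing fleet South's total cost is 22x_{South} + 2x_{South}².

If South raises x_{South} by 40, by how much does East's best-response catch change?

Fishing fleet East's profit: π = x_{East}(173 − 3(x_{East} + x_{South})) − 5x_{East} − x_{East}².
∂π/∂x_{East} = 168 − 8x_{East} − 3x_{South} = 0, so x_{East} = 21 − 0.375x_{South}.
The reaction-function slope is −0.375, so a 40-unit rise in x_{South} moves x_{East} by −0.375 × 40 = −15. East's best response falls — the actions are strategic substitutes.

-15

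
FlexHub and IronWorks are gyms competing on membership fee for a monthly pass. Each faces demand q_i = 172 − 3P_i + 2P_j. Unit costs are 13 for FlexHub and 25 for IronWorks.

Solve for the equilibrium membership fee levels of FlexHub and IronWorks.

FlexHub's profit: π = (P_{FlexHub} − 13)(172 − 3P_{FlexHub} + 2P_{IronWorks}).
∂π/∂P_{FlexHub} = 211 − 6P_{FlexHub} + 2P_{IronWorks} = 0 ⇒ P_{FlexHub} = 211/6 + (1/3)P_{IronWorks}.
Similarly P_{IronWorks} = 247/6 + (1/3)P_{FlexHub}.
Plugging P_{IronWorks} into FlexHub's best response: P_{FlexHub} = 211/6 + (1/3)(247/6 + (1/3)P_{FlexHub}) ⇒ (8/9)P_{FlexHub} = 440/9, so P_{FlexHub} = 55.
Then P_{IronWorks} = 247/6 + (1/3)·55 = 59.5.

55, 59.5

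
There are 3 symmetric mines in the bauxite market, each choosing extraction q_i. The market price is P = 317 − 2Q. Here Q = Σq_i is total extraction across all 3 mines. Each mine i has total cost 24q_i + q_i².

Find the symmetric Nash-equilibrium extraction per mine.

A representative mine's profit is π_i = q_i(317 − 2Q) − 24q_i − q_i², with Q = q_i + Σ_{j≠i} q_j.
First-order condition: 293 − 6q_i − 2Σ_{j≠i} q_j = 0.
Imposing symmetry (q_j = q for all j) turns Σ_{j≠i} q_j into 2q, so 293 = 10q and q = 29.3.

29.3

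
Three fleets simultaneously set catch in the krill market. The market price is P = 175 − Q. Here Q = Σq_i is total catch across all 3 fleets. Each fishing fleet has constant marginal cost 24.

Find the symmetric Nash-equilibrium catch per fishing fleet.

37.75

A representative fishing fleet's profit is π_i = q_i(175 − Q) − 24q_i, with Q = q_i + Σ_{j≠i} q_j.
First-order condition: 151 − 2q_i − Σ_{j≠i} q_j = 0.
In a symmetric equilibrium every fishing fleet chooses the same q, so Σ_{j≠i} q_j = 2q. The condition becomes 151 − 4q = 0, giving q = 151/4 = 37.75.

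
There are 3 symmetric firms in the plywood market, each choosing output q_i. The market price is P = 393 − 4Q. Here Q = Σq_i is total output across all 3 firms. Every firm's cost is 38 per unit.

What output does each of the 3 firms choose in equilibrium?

22.1875

A representative firm's profit is π_i = q_i(393 − 4Q) − 38q_i, with Q = q_i + Σ_{j≠i} q_j.
First-order condition: 355 − 8q_i − 4Σ_{j≠i} q_j = 0.
In a symmetric equilibrium every firm chooses the same q, so Σ_{j≠i} q_j = 2q. The condition becomes 355 − 16q = 0, giving q = 355/16 = 22.1875.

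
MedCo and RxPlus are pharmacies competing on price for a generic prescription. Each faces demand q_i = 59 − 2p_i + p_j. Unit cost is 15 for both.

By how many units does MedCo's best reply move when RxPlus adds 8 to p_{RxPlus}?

MedCo's profit: π = (p_{MedCo} − 15)(59 − 2p_{MedCo} + p_{RxPlus}).
∂π/∂p_{MedCo} = 89 − 4p_{MedCo} + p_{RxPlus} = 0 ⇒ p_{MedCo} = 22.25 + 0.25p_{RxPlus}.
The reaction-function slope is 0.25, so an 8-unit rise in p_{RxPlus} moves p_{MedCo} by 0.25 × 8 = 2. MedCo's best response rises — the actions are strategic complements.

2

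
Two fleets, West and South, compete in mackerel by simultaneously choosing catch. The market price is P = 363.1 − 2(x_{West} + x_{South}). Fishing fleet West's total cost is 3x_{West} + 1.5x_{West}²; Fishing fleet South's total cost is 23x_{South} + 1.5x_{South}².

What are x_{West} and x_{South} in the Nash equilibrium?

Fishing fleet West's profit: π = x_{West}(363.1 − 2(x_{West} + x_{South})) − 3x_{West} − 1.5x_{West}².
∂π/∂x_{West} = 360.1 − 7x_{West} − 2x_{South} = 0, so x_{West} = 3601/70 − (2/7)x_{South}.
By the same steps for South: x_{South} = 3401/70 − (2/7)x_{West}.
Solving the two reaction functions simultaneously: (1 − (−2/7)(−2/7))x_{West} = 3601/70 − (2/7)·(3401/70), so (45/49)x_{West} = 3681/98 and x_{West} = 40.9.
Then x_{South} = 3401/70 − (2/7)·40.9 = 36.9.

40.9, 36.9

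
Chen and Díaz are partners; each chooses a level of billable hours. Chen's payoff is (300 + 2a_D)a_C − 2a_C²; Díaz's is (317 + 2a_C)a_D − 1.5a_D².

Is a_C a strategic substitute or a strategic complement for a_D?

Expanding Chen's payoff: 300a_C + 2a_Da_C − 2a_C².
∂π/∂a_C = 300 + 2a_D − 4a_C = 0, so a_C = 75 + 0.5a_D.
The best-response slope da_C/da_D = 0.5 > 0: the reaction function is upward-sloping, so the choices are strategic complements.

strategic complements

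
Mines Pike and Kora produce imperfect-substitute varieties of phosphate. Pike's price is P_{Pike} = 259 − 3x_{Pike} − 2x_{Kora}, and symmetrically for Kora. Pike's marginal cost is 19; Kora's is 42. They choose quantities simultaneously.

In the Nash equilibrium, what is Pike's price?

113.3125

Mine Pike's profit: π = x_{Pike}(259 − 3x_{Pike} − 2x_{Kora}) − 19x_{Pike}.
∂π/∂x_{Pike} = 240 − 6x_{Pike} − 2x_{Kora} = 0 ⇒ x_{Pike} = 40 − (1/3)x_{Kora}.
Similarly x_{Kora} = 217/6 − (1/3)x_{Pike}.
Substituting the second reaction function into the first: x_{Pike} = 40 − (1/3)(217/6 − (1/3)x_{Pike}), which gives (8/9)x_{Pike} = 503/18 ⇒ x_{Pike} = 31.4375.
Then x_{Kora} = 217/6 − (1/3)·31.4375 = 25.6875.
P_{Pike} = 259 − 3·31.4375 − 2·25.6875 = 113.3125.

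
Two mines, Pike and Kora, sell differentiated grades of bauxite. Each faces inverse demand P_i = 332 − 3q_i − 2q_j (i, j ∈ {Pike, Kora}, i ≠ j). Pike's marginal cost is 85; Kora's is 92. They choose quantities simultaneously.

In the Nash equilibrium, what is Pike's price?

178.9375

Mine Pike's profit: π = q_{Pike}(332 − 3q_{Pike} − 2q_{Kora}) − 85q_{Pike}.
∂π/∂q_{Pike} = 247 − 6q_{Pike} − 2q_{Kora} = 0 ⇒ q_{Pike} = 247/6 − (1/3)q_{Kora}.
Similarly q_{Kora} = 40 − (1/3)q_{Pike}.
Plugging q_{Kora} into Pike's best response: q_{Pike} = 247/6 − (1/3)(40 − (1/3)q_{Pike}) ⇒ (8/9)q_{Pike} = 167/6, so q_{Pike} = 31.3125.
Then q_{Kora} = 40 − (1/3)·31.3125 = 29.5625.
P_{Pike} = 332 − 3·31.3125 − 2·29.5625 = 178.9375.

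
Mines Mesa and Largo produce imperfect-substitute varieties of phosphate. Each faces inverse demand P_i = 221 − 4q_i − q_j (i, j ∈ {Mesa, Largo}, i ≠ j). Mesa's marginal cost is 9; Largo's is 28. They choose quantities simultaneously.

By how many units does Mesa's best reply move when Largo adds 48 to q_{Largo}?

-6

Mine Mesa's profit: π = q_{Mesa}(221 − 4q_{Mesa} − q_{Largo}) − 9q_{Mesa}.
∂π/∂q_{Mesa} = 212 − 8q_{Mesa} − q_{Largo} = 0 ⇒ q_{Mesa} = 26.5 − 0.125q_{Largo}.
The reaction-function slope is −0.125, so a 48-unit rise in q_{Largo} moves q_{Mesa} by −0.125 × 48 = −6. Mesa's best response falls — the actions are strategic substitutes.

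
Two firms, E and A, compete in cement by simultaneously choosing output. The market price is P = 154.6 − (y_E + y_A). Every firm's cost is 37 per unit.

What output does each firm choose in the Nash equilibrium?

Firm E's profit: π = y_E(154.6 − (y_E + y_A)) − 37y_E.
∂π/∂y_E = 117.6 − 2y_E − y_A = 0, so y_E = 58.8 − 0.5y_A.
The game is symmetric, so in equilibrium y_A = y_E: the reaction function gives 1.5y_E = 58.8, hence y_E = 39.2.

39.2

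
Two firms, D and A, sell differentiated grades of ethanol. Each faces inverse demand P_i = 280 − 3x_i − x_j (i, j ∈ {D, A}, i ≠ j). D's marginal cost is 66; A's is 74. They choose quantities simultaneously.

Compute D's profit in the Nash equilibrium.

Firm D's profit: π = x_D(280 − 3x_D − x_A) − 66x_D.
∂π/∂x_D = 214 − 6x_D − x_A = 0 ⇒ x_D = 107/3 − (1/6)x_A.
Similarly x_A = 103/3 − (1/6)x_D.
Plugging x_A into D's best response: x_D = 107/3 − (1/6)(103/3 − (1/6)x_D) ⇒ (35/36)x_D = 539/18, so x_D = 30.8.
Then x_A = 103/3 − (1/6)·30.8 = 29.2.
P_D = 280 − 3·30.8 − 29.2 = 158.4.
Profit = (158.4 − 66)·30.8 = 2845.92.

2845.92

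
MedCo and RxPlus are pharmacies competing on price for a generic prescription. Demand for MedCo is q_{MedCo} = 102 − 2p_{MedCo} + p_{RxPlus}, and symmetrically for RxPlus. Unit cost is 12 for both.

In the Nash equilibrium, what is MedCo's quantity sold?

60

MedCo's profit: π = (p_{MedCo} − 12)(102 − 2p_{MedCo} + p_{RxPlus}).
∂π/∂p_{MedCo} = 126 − 4p_{MedCo} + p_{RxPlus} = 0 ⇒ p_{MedCo} = 31.5 + 0.25p_{RxPlus}.
The game is symmetric, so in equilibrium p_{RxPlus} = p_{MedCo}: the reaction function gives 0.75p_{MedCo} = 31.5, hence p_{MedCo} = 42.
q_{MedCo} = 102 − 2·42 + 42 = 60.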